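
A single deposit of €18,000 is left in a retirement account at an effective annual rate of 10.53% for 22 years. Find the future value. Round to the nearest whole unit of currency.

€162,868

FV = PV·(1+i)^n = 18,000 × 9.048232 = 162,868.1809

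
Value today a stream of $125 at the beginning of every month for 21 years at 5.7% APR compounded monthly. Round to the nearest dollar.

With 12 periods per year: i = 0.00475, n = 252.
PV = PMT · [1 − (1+i)^(−n)] / i × (1+i) = 125 · 147.443047 = 18,430.3808
Payments are at the start of each period, so multiply by (1+i).

$18,430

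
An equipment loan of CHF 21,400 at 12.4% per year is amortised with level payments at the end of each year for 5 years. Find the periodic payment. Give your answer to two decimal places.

CHF 5,995.51

Annuity-PV factor = 3.569340; PMT = 21400 / 3.569340 = 5,995.5070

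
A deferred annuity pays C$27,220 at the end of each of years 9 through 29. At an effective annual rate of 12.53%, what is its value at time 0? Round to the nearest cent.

PV at t=8 (ordinary 21-year annuity): 27220 × a(21|0.1253) = 27220 × 7.311864 = 199,028.9456
Discount back 8 years: 199,028.9456 × (1+0.1253)^(−8) = 199,028.9456 × 0.388914 = 77,405.1206

C$77,405.12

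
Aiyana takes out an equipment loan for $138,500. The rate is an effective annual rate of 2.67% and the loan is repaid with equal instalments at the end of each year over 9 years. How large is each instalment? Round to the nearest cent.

$17,515.42

Annuity-PV factor = 7.907320; PMT = 138500 / 7.907320 = 17,515.4150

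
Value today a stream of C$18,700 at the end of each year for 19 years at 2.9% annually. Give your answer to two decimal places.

C$270,241.63

Annuity factor a(19|0.029) = 14.451424; PV = 18700 × 14.451424 = 270,241.6324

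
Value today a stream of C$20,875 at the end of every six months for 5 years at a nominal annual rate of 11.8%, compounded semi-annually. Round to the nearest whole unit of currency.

C$154,372

With 2 periods per year: i = 0.059, n = 10.
PV = PMT · [1 − (1+i)^(−n)] / i = 20875 · 7.395083 = 154,372.3626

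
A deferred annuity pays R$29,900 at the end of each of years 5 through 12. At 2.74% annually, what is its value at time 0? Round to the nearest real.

R$190,462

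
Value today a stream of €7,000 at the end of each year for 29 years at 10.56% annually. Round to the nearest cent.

€62,681.33

PV = PMT · [1 − (1+i)^(−n)] / i = 7000 · 8.954476 = 62,681.3347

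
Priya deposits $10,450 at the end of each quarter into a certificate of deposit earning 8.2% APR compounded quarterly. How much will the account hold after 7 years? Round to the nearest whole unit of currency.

Periodic rate i = 0.082/4 = 0.0205; n = 7 × 4 = 28 periods.
FV = PMT · [(1+i)^n − 1] / i = 10450 · 37.320948 = 390,003.9039

$390,004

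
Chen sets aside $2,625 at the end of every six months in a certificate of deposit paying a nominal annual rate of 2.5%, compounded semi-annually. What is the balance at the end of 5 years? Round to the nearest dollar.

With 2 periods per year: i = 0.0125, n = 10.
Accumulation factor s(10|0.0125) = 10.581666; FV = 2625 × 10.581666 = 27,776.8742

$27,777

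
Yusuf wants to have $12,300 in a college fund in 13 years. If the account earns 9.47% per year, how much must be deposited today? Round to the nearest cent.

PV = FV·(1+i)^(−n) = 12,300 × 0.308435 = 3,793.7488

$3,793.75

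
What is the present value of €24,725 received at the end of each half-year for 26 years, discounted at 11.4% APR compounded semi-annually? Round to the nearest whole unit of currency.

€409,486

With 2 periods per year: i = 0.057, n = 52.
PV = PMT · [1 − (1+i)^(−n)] / i = 24725 · 16.561601 = 409,485.5879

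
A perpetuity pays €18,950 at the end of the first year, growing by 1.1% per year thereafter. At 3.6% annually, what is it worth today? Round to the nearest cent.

PV = PMT / (i − g) = 18950 / (0.036 − 0.011) = 18950 / 0.025000 = 758,000.0000

€758,000.00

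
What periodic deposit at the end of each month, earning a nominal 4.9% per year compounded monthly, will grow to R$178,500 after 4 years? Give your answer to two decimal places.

R$3,373.77

i = 0.049/12 = 0.00408333 per month; n = 4·12 = 48.
PMT = 178500 / ( [(1+0.00408333)^48 − 1] / 0.00408333 ) = 178500 / 52.908125 = 3,373.7729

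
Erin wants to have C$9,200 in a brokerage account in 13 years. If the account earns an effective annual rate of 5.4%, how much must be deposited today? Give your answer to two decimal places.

C$4,643.65

PV = 9,200 / (1 + 0.054)^13 = 9,200 / 1.981198 = 4,643.6544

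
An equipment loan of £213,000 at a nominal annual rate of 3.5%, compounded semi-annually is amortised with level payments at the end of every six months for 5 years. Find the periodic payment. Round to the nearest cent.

With 2 periods per year: i = 0.0175, n = 10.
PMT = 213000 / ( [1 − (1+0.0175)^(−10)] / 0.0175 ) = 213000 / 9.101223 = 23,403.4483

£23,403.45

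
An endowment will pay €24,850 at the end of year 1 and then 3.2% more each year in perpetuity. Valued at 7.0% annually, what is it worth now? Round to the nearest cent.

PV = PMT / (i − g) = 24850 / (0.07 − 0.032) = 24850 / 0.038000 = 653,947.3684

€653,947.37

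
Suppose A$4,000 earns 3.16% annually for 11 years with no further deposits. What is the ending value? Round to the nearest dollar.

FV = 4,000 × (1 + 0.0316)^11 = 5,632.2855

A$5,632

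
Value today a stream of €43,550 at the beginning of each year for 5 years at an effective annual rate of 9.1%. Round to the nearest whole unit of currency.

€184,331

PV = 43550 × [1 − (1+0.091)^(−5)] / 0.091 × (1+i) = 43550 × 4.232622 = 184,330.6693
(Beginning-of-period payments → annuity-due factor ×(1+i).)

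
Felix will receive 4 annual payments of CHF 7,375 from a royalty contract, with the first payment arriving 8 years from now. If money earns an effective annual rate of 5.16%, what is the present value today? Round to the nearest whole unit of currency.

CHF 18,320

PV at t=7 (ordinary 4-year annuity): 7375 × a(4|0.0516) = 7375 × 3.532811 = 26,054.4811
PV₀ = 26,054.4811 / (1+0.0516)^7 = 26,054.4811 / 1.422178 = 18,320.1231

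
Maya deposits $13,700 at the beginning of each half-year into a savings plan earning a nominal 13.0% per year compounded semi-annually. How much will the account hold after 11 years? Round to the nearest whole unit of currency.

$672,646

Periodic rate i = 0.13/2 = 0.065; n = 11 × 2 = 22 periods.
FV = 13700 × [(1+0.065)^22 − 1] / 0.065 × (1+i) = 13700 × 49.098242 = 672,645.9161
(Beginning-of-period payments → annuity-due factor ×(1+i).)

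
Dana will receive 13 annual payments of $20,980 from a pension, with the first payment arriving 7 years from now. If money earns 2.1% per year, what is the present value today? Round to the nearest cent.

Value one period before first payment (t=6): 20980 × [1 − (1+0.021)^(−13)] / 0.021 = 20980 × 11.273932 = 236,527.0874
Discount back 6 years: 236,527.0874 × (1+0.021)^(−6) = 236,527.0874 × 0.882766 = 208,798.0466

$208,798.05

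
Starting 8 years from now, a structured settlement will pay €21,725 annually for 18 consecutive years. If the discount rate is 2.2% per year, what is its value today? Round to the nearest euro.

€274,825

Value one period before first payment (t=7): 21725 × [1 − (1+0.022)^(−18)] / 0.022 = 21725 × 14.731717 = 320,046.5535
Discount back 7 years: 320,046.5535 × (1+0.022)^(−7) = 320,046.5535 × 0.858704 = 274,825.4098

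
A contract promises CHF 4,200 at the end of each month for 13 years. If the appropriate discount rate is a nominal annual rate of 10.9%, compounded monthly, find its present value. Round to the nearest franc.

With 12 periods per year: i = 0.00908333, n = 156.
Annuity factor a(156|0.00908333) = 83.229791; PV = 4200 × 83.229791 = 349,565.1205

CHF 349,565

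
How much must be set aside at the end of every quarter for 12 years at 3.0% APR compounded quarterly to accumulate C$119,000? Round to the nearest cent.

C$2,068.82

Periodic rate i = 0.03/4 = 0.0075; n = 12 × 4 = 48 periods.
PMT = 119000 / ( [(1+0.0075)^48 − 1] / 0.0075 ) = 119000 / 57.520711 = 2,068.8200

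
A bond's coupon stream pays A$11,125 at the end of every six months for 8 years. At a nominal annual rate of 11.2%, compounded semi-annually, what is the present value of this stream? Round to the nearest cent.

A$115,582.09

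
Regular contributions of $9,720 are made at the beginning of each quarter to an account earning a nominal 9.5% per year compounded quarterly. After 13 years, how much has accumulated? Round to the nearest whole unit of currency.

With 4 periods per year: i = 0.02375, n = 52.
FV = PMT · [(1+i)^n − 1] / i × (1+i) = 9720 · 102.982510 = 1,000,989.9961
Payments are at the start of each period, so multiply by (1+i).

$1,000,990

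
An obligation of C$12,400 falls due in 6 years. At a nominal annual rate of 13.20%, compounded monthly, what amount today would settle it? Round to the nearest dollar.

With 12 periods per year: i = 0.011, n = 72.
Discount factor = (1+0.011)^(−72) = 0.454901; PV = 12,400 × 0.454901 = 5,640.7712

C$5,641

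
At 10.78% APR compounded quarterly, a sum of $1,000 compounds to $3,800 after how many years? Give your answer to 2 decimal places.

12.55 years

Periodic rate i = 0.1078/4 = 0.02695.
(1+i)^n = 3800/1000 = 3.80000, so n = ln 3.80000 / ln 1.02695 = 50.2008 quarters
= 50.2008/4 years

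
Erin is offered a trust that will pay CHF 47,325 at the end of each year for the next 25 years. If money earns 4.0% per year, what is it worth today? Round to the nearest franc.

CHF 739,315

PV = PMT · [1 − (1+i)^(−n)] / i = 47325 · 15.622080 = 739,314.9333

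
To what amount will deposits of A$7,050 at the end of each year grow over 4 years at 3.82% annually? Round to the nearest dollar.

A$29,857

FV = 7050 × [(1+0.0382)^4 − 1] / 0.0382 = 7050 × 4.235093 = 29,857.4036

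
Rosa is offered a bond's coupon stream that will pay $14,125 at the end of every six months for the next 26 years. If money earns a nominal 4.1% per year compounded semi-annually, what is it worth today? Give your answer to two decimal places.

$449,164.23

Periodic rate i = 0.041/2 = 0.0205; n = 26 × 2 = 52 periods.
Annuity factor a(52|0.0205) = 31.799237; PV = 14125 × 31.799237 = 449,164.2271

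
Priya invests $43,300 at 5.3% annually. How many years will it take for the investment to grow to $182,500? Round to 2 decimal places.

27.86 years

(1+i)^n = 182500/43300 = 4.21478, so n = ln 4.21478 / ln 1.053 = 27.8565 years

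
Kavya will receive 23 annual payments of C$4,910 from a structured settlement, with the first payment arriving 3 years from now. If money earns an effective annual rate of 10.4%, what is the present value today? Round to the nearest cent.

C$34,756.14

Value one period before first payment (t=2): 4910 × [1 − (1+0.104)^(−23)] / 0.104 = 4910 × 8.627564 = 42,361.3405
PV₀ = 42,361.3405 / (1+0.104)^2 = 42,361.3405 / 1.218816 = 34,756.1408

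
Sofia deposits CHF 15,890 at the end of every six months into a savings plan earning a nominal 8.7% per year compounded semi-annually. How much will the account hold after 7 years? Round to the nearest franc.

With 2 periods per year: i = 0.0435, n = 14.
Accumulation factor s(14|0.0435) = 18.737334; FV = 15890 × 18.737334 = 297,736.2447

CHF 297,736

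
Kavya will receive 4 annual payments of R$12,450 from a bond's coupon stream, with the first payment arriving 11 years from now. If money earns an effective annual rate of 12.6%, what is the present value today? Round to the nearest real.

R$11,398

PV at t=10 (ordinary 4-year annuity): 12450 × a(4|0.126) = 12450 × 2.999363 = 37,342.0671
PV₀ = 37,342.0671 / (1+0.126)^10 = 37,342.0671 / 3.276302 = 11,397.6272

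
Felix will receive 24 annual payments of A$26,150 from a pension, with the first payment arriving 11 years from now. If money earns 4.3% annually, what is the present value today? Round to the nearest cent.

A$253,848.27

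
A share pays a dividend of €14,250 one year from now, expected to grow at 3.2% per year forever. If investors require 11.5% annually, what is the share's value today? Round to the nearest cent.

PV = PMT / (i − g) = 14250 / (0.115 − 0.032) = 14250 / 0.083000 = 171,686.7470

€171,686.75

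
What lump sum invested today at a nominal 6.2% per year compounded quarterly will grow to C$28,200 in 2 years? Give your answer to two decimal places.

Periodic rate i = 0.062/4 = 0.0155; n = 2 × 4 = 8 periods.
PV = 28,200 / (1 + 0.0155)^8 = 28,200 / 1.130940 = 24,935.0180

C$24,935.02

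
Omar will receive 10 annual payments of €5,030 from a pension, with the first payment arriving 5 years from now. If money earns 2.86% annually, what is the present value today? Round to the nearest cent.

€38,605.54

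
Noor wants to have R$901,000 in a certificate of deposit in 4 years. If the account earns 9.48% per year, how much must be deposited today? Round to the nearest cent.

PV = FV·(1+i)^(−n) = 901,000 × 0.696083 = 627,170.5197

R$627,170.52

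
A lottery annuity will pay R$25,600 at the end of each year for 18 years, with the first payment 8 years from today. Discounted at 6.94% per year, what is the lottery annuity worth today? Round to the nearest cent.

PV at t=7 (ordinary 18-year annuity): 25600 × a(18|0.0694) = 25600 × 10.102793 = 258,631.4977
Discount back 7 years: 258,631.4977 × (1+0.0694)^(−7) = 258,631.4977 × 0.625200 = 161,696.3276

R$161,696.33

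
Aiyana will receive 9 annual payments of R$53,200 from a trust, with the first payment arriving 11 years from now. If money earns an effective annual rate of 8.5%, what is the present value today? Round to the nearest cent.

R$143,979.00

PV at t=10 (ordinary 9-year annuity): 53200 × a(9|0.085) = 53200 × 6.119063 = 325,534.1326
Discount back 10 years: 325,534.1326 × (1+0.085)^(−10) = 325,534.1326 × 0.442285 = 143,978.9990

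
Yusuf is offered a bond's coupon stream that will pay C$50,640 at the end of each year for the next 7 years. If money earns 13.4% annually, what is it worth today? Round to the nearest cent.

Annuity factor a(7|0.134) = 4.368092; PV = 50640 × 4.368092 = 221,200.1569

C$221,200.16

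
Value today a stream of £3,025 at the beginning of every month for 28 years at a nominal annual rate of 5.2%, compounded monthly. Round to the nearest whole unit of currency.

£537,113

With 12 periods per year: i = 0.00433333, n = 336.
PV = PMT · [1 − (1+i)^(−n)] / i × (1+i) = 3025 · 177.558018 = 537,113.0045
(Beginning-of-period payments → annuity-due factor ×(1+i).)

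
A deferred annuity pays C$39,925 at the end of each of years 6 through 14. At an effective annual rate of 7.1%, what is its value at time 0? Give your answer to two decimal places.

PV at t=5 (ordinary 9-year annuity): 39925 × a(9|0.071) = 39925 × 6.487607 = 259,017.7083
Discount back 5 years: 259,017.7083 × (1+0.071)^(−5) = 259,017.7083 × 0.709664 = 183,815.4884

C$183,815.49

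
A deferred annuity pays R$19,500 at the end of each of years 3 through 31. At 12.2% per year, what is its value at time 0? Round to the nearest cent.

R$122,459.39

Value one period before first payment (t=2): 19500 × [1 − (1+0.122)^(−29)] / 0.122 = 19500 × 7.905752 = 154,162.1623
PV₀ = 154,162.1623 / (1+0.122)^2 = 154,162.1623 / 1.258884 = 122,459.3865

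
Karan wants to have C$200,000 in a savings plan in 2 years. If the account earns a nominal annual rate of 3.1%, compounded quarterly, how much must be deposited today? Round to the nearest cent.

Periodic rate i = 0.031/4 = 0.00775; n = 2 × 4 = 8 periods.
PV = FV·(1+i)^(−n) = 200,000 × 0.940108 = 188,021.5121

C$188,021.51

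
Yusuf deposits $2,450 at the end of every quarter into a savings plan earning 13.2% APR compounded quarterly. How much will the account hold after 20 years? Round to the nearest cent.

Periodic rate i = 0.132/4 = 0.033; n = 20 × 4 = 80 periods.
FV = PMT · [(1+i)^n − 1] / i = 2450 · 376.619542 = 922,717.8791

$922,717.88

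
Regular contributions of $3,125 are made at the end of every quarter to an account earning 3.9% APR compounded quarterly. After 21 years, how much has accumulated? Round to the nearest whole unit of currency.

$403,606

i = 0.039/4 = 0.00975 per quarter; n = 21·4 = 84.
Accumulation factor s(84|0.00975) = 129.153902; FV = 3125 × 129.153902 = 403,605.9423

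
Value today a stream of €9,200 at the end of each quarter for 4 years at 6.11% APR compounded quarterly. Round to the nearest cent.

€129,719.82

Periodic rate i = 0.0611/4 = 0.015275; n = 4 × 4 = 16 periods.
PV = 9200 × [1 − (1+0.015275)^(−16)] / 0.015275 = 9200 × 14.099980 = 129,719.8202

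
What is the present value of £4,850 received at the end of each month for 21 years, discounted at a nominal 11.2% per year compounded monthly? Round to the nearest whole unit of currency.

Periodic rate i = 0.112/12 = 0.00933333; n = 21 × 12 = 252 periods.
PV = PMT · [1 − (1+i)^(−n)] / i = 4850 · 96.833301 = 469,641.5103

£469,642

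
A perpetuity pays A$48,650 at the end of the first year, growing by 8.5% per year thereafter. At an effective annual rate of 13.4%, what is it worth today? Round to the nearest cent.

A$992,857.14

PV = PMT / (i − g) = 48650 / (0.134 − 0.085) = 48650 / 0.049000 = 992,857.1429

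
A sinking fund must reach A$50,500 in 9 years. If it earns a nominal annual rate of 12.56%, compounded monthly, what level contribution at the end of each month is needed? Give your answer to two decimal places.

A$254.27

With 12 periods per year: i = 0.0104667, n = 108.
FV-annuity factor = 198.607137; PMT = 50500 / 198.607137 = 254.2708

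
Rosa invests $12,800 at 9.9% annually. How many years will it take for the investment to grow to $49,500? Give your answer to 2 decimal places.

(1+i)^n = 49500/12800 = 3.86719, so n = ln 3.86719 / ln 1.099 = 14.3275 years

14.33 years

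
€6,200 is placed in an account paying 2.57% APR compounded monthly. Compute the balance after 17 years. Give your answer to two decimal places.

€9,592.51

i = 0.0257/12 = 0.00214167 per month; n = 17·12 = 204.
6,200 × (1+0.00214167)^204 = 6,200 × 1.547178 = 9,592.5055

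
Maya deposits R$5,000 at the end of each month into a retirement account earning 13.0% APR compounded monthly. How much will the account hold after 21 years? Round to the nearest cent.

Periodic rate i = 0.13/12 = 0.0108333; n = 21 × 12 = 252 periods.
FV = 5000 × [(1+0.0108333)^252 − 1] / 0.0108333 = 5000 × 1302.408067 = 6,512,040.3344

R$6,512,040.33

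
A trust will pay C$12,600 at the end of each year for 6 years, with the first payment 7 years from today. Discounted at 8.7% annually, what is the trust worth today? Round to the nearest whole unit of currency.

Value one period before first payment (t=6): 12600 × [1 − (1+0.087)^(−6)] / 0.087 = 12600 × 4.526328 = 57,031.7281
PV₀ = 57,031.7281 / (1+0.087)^6 = 57,031.7281 / 1.649595 = 34,573.1752

C$34,573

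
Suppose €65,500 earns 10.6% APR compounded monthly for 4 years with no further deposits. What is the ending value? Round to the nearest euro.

€99,902

Periodic rate i = 0.106/12 = 0.00883333; n = 4 × 12 = 48 periods.
FV = 65,500 × (1 + 0.00883333)^48 = 99,901.8727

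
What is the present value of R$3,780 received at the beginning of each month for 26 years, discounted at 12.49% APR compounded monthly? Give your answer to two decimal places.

i = 0.1249/12 = 0.0104083 per month; n = 26·12 = 312.
PV = 3780 × [1 − (1+0.0104083)^(−312)] / 0.0104083 × (1+i) = 3780 × 93.239110 = 352,443.8350
(annuity-due: payments at period start, so ×(1+i).)

R$352,443.83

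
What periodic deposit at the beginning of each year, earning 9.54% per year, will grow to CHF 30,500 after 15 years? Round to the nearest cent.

CHF 908.83

FV-annuity factor × (1+i) = 33.559586; PMT = 30500 / 33.559586 = 908.8312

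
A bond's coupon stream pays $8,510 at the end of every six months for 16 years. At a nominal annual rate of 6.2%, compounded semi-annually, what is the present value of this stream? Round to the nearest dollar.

$171,171

Periodic rate i = 0.062/2 = 0.031; n = 16 × 2 = 32 periods.
PV = 8510 × [1 − (1+0.031)^(−32)] / 0.031 = 8510 × 20.114085 = 171,170.8655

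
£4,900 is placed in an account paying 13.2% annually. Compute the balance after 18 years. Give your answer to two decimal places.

FV = 4,900 × (1 + 0.132)^18 = 45,649.0520

£45,649.05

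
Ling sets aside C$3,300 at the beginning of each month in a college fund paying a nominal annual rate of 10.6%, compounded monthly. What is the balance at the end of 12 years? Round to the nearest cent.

C$960,343.93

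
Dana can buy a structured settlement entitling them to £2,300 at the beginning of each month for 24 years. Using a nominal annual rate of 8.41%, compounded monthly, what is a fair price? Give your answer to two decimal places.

£286,260.24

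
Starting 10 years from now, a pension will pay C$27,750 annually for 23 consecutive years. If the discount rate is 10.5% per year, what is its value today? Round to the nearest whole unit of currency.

C$96,774

PV at t=9 (ordinary 23-year annuity): 27750 × a(23|0.105) = 27750 × 8.565561 = 237,694.3087
Discount back 9 years: 237,694.3087 × (1+0.105)^(−9) = 237,694.3087 × 0.407136 = 96,773.9084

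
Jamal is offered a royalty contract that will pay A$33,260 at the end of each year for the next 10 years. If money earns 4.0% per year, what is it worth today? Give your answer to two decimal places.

A$269,768.39

PV = PMT · [1 − (1+i)^(−n)] / i = 33260 · 8.110896 = 269,768.3936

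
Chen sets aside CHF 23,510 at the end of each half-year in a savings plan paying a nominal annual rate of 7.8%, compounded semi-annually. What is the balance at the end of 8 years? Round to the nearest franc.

CHF 509,005

With 2 periods per year: i = 0.039, n = 16.
FV = 23510 × [(1+0.039)^16 − 1] / 0.039 = 23510 × 21.650590 = 509,005.3777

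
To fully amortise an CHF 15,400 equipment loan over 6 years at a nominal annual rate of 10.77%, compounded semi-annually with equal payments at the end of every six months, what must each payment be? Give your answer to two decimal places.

With 2 periods per year: i = 0.05385, n = 12.
PMT = 15400 / ( [1 − (1+0.05385)^(−12)] / 0.05385 ) = 15400 / 8.673897 = 1,775.4419

CHF 1,775.44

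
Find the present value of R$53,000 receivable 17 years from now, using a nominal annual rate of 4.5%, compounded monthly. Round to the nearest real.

With 12 periods per year: i = 0.00375, n = 204.
PV = FV·(1+i)^(−n) = 53,000 × 0.466000 = 24,698.0110

R$24,698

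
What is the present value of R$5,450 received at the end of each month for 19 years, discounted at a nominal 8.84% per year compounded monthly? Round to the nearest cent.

With 12 periods per year: i = 0.00736667, n = 228.
Annuity factor a(228|0.00736667) = 110.280554; PV = 5450 × 110.280554 = 601,029.0213

R$601,029.02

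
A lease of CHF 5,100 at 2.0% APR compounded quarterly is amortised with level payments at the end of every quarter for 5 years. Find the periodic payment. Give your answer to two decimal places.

CHF 268.60

With 4 periods per year: i = 0.005, n = 20.
PMT = 5100 / ( [1 − (1+0.005)^(−20)] / 0.005 ) = 5100 / 18.987419 = 268.5989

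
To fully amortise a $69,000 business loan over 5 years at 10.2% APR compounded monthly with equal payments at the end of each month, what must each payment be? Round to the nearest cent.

$1,472.85

Periodic rate i = 0.102/12 = 0.0085; n = 5 × 12 = 60 periods.
PMT = 69000 / ( [1 − (1+0.0085)^(−60)] / 0.0085 ) = 69000 / 46.848092 = 1,472.8455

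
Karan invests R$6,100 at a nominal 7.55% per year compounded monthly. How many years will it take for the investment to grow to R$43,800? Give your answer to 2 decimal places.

26.19 years

Periodic rate i = 0.0755/12 = 0.00629167.
(1+i)^n = 43800/6100 = 7.18033, so n = ln 7.18033 / ln 1.00629 = 314.3110 months
= 314.3110/12 years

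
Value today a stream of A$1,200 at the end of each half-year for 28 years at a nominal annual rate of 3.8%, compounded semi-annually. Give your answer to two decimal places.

Periodic rate i = 0.038/2 = 0.019; n = 28 × 2 = 56 periods.
PV = PMT · [1 − (1+i)^(−n)] / i = 1200 · 34.287661 = 41,145.1934

A$41,145.19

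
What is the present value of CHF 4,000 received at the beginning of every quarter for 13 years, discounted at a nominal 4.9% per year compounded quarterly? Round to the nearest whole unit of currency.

CHF 155,043

i = 0.049/4 = 0.01225 per quarter; n = 13·4 = 52.
PV = 4000 × [1 − (1+0.01225)^(−52)] / 0.01225 × (1+i) = 4000 × 38.760712 = 155,042.8463
(annuity-due: payments at period start, so ×(1+i).)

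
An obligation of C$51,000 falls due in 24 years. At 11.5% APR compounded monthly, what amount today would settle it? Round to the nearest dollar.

C$3,271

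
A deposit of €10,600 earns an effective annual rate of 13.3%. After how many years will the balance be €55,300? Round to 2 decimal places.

n = ln(55300/10600) / ln(1+0.133) = ln(5.21698) / 0.124869 = 13.2292 years

13.23 years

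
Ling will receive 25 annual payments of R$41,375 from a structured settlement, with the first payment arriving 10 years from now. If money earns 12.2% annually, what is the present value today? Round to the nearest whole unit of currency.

Value one period before first payment (t=9): 41375 × [1 − (1+0.122)^(−25)] / 0.122 = 41375 × 7.735596 = 320,060.2940
Discount back 9 years: 320,060.2940 × (1+0.122)^(−9) = 320,060.2940 × 0.354866 = 113,578.4892

R$113,578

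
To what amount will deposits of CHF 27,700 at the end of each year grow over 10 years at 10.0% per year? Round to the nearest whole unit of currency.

CHF 441,467

FV = PMT · [(1+i)^n − 1] / i = 27700 · 15.937425 = 441,466.6614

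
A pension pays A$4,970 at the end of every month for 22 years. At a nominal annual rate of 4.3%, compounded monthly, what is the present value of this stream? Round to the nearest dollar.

A$847,515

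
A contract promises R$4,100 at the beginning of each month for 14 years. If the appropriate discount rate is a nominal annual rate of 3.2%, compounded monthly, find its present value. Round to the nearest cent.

With 12 periods per year: i = 0.00266667, n = 168.
PV = 4100 × [1 − (1+0.00266667)^(−168)] / 0.00266667 × (1+i) = 4100 × 135.628554 = 556,077.0730
(Beginning-of-period payments → annuity-due factor ×(1+i).)

R$556,077.07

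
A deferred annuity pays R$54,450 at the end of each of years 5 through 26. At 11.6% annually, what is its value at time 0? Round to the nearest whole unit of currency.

R$275,553

PV at t=4 (ordinary 22-year annuity): 54450 × a(22|0.116) = 54450 × 7.849911 = 427,427.6491
Discount back 4 years: 427,427.6491 × (1+0.116)^(−4) = 427,427.6491 × 0.644679 = 275,553.4378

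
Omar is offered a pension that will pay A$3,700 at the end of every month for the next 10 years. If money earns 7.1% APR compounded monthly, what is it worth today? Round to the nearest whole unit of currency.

i = 0.071/12 = 0.00591667 per month; n = 10·12 = 120.
PV = 3700 × [1 − (1+0.00591667)^(−120)] / 0.00591667 = 3700 × 85.745260 = 317,257.4631

A$317,257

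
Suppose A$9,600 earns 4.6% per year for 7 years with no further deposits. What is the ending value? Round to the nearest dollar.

A$13,152

FV = 9,600 × (1 + 0.046)^7 = 13,152.0371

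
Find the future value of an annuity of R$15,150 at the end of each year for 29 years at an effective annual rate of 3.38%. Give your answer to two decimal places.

FV = 15150 × [(1+0.0338)^29 − 1] / 0.0338 = 15150 × 47.992921 = 727,092.7481

R$727,092.75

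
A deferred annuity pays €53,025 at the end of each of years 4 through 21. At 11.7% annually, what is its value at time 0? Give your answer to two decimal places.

PV at t=3 (ordinary 18-year annuity): 53025 × a(18|0.117) = 53025 × 7.380583 = 391,355.4137
Discount back 3 years: 391,355.4137 × (1+0.117)^(−3) = 391,355.4137 × 0.717531 = 280,809.5196

€280,809.52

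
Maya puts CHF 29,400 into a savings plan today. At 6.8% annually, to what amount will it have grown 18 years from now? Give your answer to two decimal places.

FV = 29,400 × (1 + 0.068)^18 = 96,079.3107

CHF 96,079.31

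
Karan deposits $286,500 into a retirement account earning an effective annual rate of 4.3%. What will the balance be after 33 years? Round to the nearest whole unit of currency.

FV = PV·(1+i)^n = 286,500 × 4.012196 = 1,149,494.2532

$1,149,494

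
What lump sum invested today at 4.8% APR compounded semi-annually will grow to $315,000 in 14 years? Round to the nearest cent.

$162,148.06

i = 0.048/2 = 0.024 per half-year; n = 14·2 = 28.
PV = FV·(1+i)^(−n) = 315,000 × 0.514756 = 162,148.0641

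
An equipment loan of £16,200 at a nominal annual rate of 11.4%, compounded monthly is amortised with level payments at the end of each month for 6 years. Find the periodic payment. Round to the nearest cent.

£311.68

With 12 periods per year: i = 0.0095, n = 72.
Annuity-PV factor = 51.976177; PMT = 16200 / 51.976177 = 311.6813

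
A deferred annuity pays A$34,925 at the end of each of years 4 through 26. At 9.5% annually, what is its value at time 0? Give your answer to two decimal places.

PV at t=3 (ordinary 23-year annuity): 34925 × a(23|0.095) = 34925 × 9.220892 = 322,039.6394
PV₀ = 322,039.6394 / (1+0.095)^3 = 322,039.6394 / 1.312932 = 245,282.7316

A$245,282.73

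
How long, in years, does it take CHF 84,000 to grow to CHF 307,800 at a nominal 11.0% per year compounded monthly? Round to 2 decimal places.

11.86 years

Periodic rate i = 0.11/12 = 0.00916667.
n = ln(307800/84000) / ln(1+0.00916667) = ln(3.66429) / 0.009125 = 142.3174 months
= 142.3174/12 years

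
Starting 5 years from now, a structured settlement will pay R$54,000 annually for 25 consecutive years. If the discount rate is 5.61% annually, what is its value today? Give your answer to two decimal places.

PV at t=4 (ordinary 25-year annuity): 54000 × a(25|0.0561) = 54000 × 13.271123 = 716,640.6258
Discount back 4 years: 716,640.6258 × (1+0.0561)^(−4) = 716,640.6258 × 0.803859 = 576,077.9518

R$576,077.95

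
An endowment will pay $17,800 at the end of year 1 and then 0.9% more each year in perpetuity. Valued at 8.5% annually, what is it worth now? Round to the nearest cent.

PV = PMT / (i − g) = 17800 / (0.085 − 0.009) = 17800 / 0.076000 = 234,210.5263

$234,210.53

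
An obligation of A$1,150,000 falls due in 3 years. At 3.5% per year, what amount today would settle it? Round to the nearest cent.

A$1,037,234.11

Discount factor = (1+0.035)^(−3) = 0.901943; PV = 1,150,000 × 0.901943 = 1,037,234.1115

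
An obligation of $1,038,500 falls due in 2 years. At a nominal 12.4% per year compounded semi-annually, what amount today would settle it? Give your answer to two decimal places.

Periodic rate i = 0.124/2 = 0.062; n = 2 × 2 = 4 periods.
PV = 1,038,500 / (1 + 0.062)^4 = 1,038,500 / 1.272032 = 816,410.2223

$816,410.22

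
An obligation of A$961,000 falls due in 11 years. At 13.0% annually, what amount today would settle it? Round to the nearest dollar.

A$250,530

PV = 961,000 / (1 + 0.13)^11 = 961,000 / 3.835861 = 250,530.4447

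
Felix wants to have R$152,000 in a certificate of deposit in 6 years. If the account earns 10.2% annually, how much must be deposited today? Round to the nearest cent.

PV = FV·(1+i)^(−n) = 152,000 × 0.558355 = 84,869.9646

R$84,869.96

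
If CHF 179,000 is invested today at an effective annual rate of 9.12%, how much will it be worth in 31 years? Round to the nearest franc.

CHF 2,678,478

FV = PV·(1+i)^n = 179,000 × 14.963565 = 2,678,478.1485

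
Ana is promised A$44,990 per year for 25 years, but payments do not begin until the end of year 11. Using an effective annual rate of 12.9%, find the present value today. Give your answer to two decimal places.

A$98,662.61

Value one period before first payment (t=10): 44990 × [1 − (1+0.129)^(−25)] / 0.129 = 44990 × 7.378635 = 331,964.7778
PV₀ = 331,964.7778 / (1+0.129)^10 = 331,964.7778 / 3.364646 = 98,662.6071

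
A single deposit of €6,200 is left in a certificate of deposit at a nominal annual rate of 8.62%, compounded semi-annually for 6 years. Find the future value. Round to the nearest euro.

With 2 periods per year: i = 0.0431, n = 12.
FV = 6,200 × (1 + 0.0431)^12 = 10,287.3386

€10,287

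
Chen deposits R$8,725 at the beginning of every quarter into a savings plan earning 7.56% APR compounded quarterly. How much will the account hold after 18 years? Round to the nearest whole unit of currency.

Periodic rate i = 0.0756/4 = 0.0189; n = 18 × 4 = 72 periods.
FV = PMT · [(1+i)^n − 1] / i × (1+i) = 8725 · 153.649267 = 1,340,589.8562
Payments are at the start of each period, so multiply by (1+i).

R$1,340,590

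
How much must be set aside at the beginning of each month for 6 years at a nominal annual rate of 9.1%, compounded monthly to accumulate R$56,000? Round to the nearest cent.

R$583.12

i = 0.091/12 = 0.00758333 per month; n = 6·12 = 72.
FV-annuity factor × (1+i) = 96.034633; PMT = 56000 / 96.034633 = 583.1230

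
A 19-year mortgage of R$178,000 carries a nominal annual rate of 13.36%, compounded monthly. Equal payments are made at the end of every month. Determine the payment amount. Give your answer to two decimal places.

R$2,154.31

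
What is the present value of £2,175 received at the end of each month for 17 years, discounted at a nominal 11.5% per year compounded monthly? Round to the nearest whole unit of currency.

£194,527

Periodic rate i = 0.115/12 = 0.00958333; n = 17 × 12 = 204 periods.
Annuity factor a(204|0.00958333) = 89.437737; PV = 2175 × 89.437737 = 194,527.0785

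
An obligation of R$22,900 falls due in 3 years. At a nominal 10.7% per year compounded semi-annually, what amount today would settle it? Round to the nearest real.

R$16,751

i = 0.107/2 = 0.0535 per half-year; n = 3·2 = 6.
PV = FV·(1+i)^(−n) = 22,900 × 0.731464 = 16,750.5180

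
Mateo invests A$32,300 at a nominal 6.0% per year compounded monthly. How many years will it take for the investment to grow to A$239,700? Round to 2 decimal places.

33.49 years

Periodic rate i = 0.06/12 = 0.005.
n = ln(239700/32300) / ln(1+0.005) = ln(7.42105) / 0.004988 = 401.8655 months
= 401.8655/12 years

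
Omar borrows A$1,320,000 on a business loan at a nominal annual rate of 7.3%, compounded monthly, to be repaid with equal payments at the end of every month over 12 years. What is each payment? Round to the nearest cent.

i = 0.073/12 = 0.00608333 per month; n = 12·12 = 144.
PMT = 1.32e+06 / ( [1 − (1+0.00608333)^(−144)] / 0.00608333 ) = 1.32e+06 / 95.744881 = 13,786.6378

A$13,786.64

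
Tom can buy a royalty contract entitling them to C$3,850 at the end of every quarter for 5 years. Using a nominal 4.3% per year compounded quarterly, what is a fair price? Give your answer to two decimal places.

Periodic rate i = 0.043/4 = 0.01075; n = 5 × 4 = 20 periods.
PV = 3850 × [1 − (1+0.01075)^(−20)] / 0.01075 = 3850 × 17.910009 = 68,953.5342

C$68,953.53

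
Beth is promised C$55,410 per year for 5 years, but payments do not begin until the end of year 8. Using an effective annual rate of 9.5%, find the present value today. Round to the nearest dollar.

C$112,717

Value one period before first payment (t=7): 55410 × [1 − (1+0.095)^(−5)] / 0.095 = 55410 × 3.839709 = 212,758.2639
PV₀ = 212,758.2639 / (1+0.095)^7 = 212,758.2639 / 1.887552 = 112,716.5282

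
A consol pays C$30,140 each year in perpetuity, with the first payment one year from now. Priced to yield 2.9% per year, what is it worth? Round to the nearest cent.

C$1,039,310.34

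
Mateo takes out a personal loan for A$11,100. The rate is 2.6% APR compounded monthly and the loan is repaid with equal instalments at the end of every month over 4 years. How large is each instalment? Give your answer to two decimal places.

Periodic rate i = 0.026/12 = 0.00216667; n = 4 × 12 = 48 periods.
PMT = 11100 / ( [1 − (1+0.00216667)^(−48)] / 0.00216667 ) = 11100 / 45.541526 = 243.7336

A$243.73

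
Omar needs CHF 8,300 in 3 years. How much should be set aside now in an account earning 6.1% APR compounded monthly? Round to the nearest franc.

CHF 6,915

With 12 periods per year: i = 0.00508333, n = 36.
PV = 8,300 / (1 + 0.00508333)^36 = 8,300 / 1.200258 = 6,915.1805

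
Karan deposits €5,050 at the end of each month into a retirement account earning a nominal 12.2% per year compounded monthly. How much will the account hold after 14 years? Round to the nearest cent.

i = 0.122/12 = 0.0101667 per month; n = 14·12 = 168.
Accumulation factor s(168|0.0101667) = 439.724566; FV = 5050 × 439.724566 = 2,220,609.0589

€2,220,609.06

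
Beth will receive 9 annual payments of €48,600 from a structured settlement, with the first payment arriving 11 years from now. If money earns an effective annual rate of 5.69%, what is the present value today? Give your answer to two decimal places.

PV at t=10 (ordinary 9-year annuity): 48600 × a(9|0.0569) = 48600 × 6.894412 = 335,068.4280
Discount back 10 years: 335,068.4280 × (1+0.0569)^(−10) = 335,068.4280 × 0.574991 = 192,661.3190

€192,661.32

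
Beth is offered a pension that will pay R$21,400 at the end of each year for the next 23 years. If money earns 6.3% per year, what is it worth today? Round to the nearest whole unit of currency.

PV = PMT · [1 − (1+i)^(−n)] / i = 21400 · 11.979030 = 256,351.2430

R$256,351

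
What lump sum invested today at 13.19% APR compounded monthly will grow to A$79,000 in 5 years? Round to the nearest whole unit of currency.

A$40,999

Periodic rate i = 0.1319/12 = 0.0109917; n = 5 × 12 = 60 periods.
Discount factor = (1+0.0109917)^(−60) = 0.518974; PV = 79,000 × 0.518974 = 40,998.9318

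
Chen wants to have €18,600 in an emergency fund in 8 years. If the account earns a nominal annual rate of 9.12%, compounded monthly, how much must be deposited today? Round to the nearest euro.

€8,992

Periodic rate i = 0.0912/12 = 0.0076; n = 8 × 12 = 96 periods.
PV = 18,600 / (1 + 0.0076)^96 = 18,600 / 2.068537 = 8,991.8633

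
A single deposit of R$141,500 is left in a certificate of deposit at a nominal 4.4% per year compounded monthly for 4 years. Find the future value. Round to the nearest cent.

R$168,675.68

Periodic rate i = 0.044/12 = 0.00366667; n = 4 × 12 = 48 periods.
FV = PV·(1+i)^n = 141,500 × 1.192054 = 168,675.6832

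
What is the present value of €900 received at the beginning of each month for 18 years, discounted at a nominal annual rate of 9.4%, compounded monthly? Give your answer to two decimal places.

Periodic rate i = 0.094/12 = 0.00783333; n = 18 × 12 = 216 periods.
PV = 900 × [1 − (1+0.00783333)^(−216)] / 0.00783333 × (1+i) = 900 × 104.810091 = 94,329.0820
Payments are at the start of each period, so multiply by (1+i).

€94,329.08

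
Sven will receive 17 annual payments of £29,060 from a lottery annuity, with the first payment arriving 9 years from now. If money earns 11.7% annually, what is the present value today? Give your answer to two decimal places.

£86,867.10

PV at t=8 (ordinary 17-year annuity): 29060 × a(17|0.117) = 29060 × 7.244111 = 210,513.8719
Discount back 8 years: 210,513.8719 × (1+0.117)^(−8) = 210,513.8719 × 0.412643 = 86,867.1022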